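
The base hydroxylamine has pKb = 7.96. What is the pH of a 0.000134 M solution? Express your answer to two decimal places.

NH2OH + H2O ⇌ NH3OH+ + OH-
Kb = 10^(−7.96) = 1.10 × 10^-8
Kb = x²/(0.000134 − x) = 1.10 × 10^-8
Neglecting x in the denominator: x = √(1.10 × 10^-8 × 0.000134) = 1.21 × 10^-6 M
Check: 0.91% ionized — well under 5%, approximation valid.
pOH = 5.92, so pH = 14.00 − pOH = 8.08

pH = 8.08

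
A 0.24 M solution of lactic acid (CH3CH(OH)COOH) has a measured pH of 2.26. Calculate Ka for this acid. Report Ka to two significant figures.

Ka = 1.3 × 10^-4

[H+] = 10^(-2.26) = 5.50 × 10^-3 M
At equilibrium [HA] = 0.24 − 5.50 × 10^-3 = 2.34 × 10^-1 M
Ka = [H+][A-]/[HA] = (5.50 × 10^-3)² / 2.34 × 10^-1 = 1.3 × 10^-4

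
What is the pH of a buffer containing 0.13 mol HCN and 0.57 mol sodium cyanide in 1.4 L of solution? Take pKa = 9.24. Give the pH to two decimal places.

Henderson–Hasselbalch: pH = pKa + log([CN-]/[HCN]) = 9.24 + log(0.57/0.13)
pH = 9.24 + (+0.642) = 9.88

pH = 9.88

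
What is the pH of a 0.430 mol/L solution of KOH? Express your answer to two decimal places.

pH = 13.63

KOH is a strong base; [OH-] = 0.43 M.
pOH = -log(0.43) = 0.37
pH = 14.00 - 0.37 = 13.63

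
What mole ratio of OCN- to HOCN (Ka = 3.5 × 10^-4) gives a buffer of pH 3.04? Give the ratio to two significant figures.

pKa = -log(3.5 × 10^-4) = 3.456
pH = pKa + log(r) ⇒ log(r) = 3.04 − 3.456 = -0.416
r = [OCN-]/[HOCN] = 10^(-0.416) = 0.384

ratio = 0.38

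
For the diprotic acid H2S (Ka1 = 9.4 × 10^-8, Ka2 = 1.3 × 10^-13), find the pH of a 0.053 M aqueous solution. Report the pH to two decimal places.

Since Ka1 ≫ Ka2, the first ionization dominates [H+].
Ka1 = x²/(0.053 − x) = 9.4 × 10^-8
x ≈ √(9.4 × 10^-8 × 0.053) = 7.06 × 10^-5 M
pH = −log(7.06 × 10^-5) = 4.15

pH = 4.15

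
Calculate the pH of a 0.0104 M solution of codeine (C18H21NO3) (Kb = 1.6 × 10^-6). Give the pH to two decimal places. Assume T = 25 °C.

pH = 10.11

C18H21NO3 + H2O ⇌ C18H22NO3+ + OH-
Kb = x²/(0.0104 − x) = 1.6 × 10^-6
Assume x ≪ 0.0104: x ≈ √(1.6 × 10^-6 × 0.0104) = 1.29 × 10^-4 M
pOH = 3.89, so pH = 14.00 − pOH = 10.11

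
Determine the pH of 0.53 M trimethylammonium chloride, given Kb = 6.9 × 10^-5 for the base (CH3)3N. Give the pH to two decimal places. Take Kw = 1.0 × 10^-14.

pH = 5.06

(CH3)3NH+ is the conjugate acid of the weak base (CH3)3N.
Ka = Kw/Kb = 1.0×10^-14 / 6.9 × 10^-5 = 1.45 × 10^-10
Ka = x²/(0.53 − x) = 1.45 × 10^-10
Since Ka ≪ C₀, x ≈ √(Ka·C₀) = 8.77 × 10^-6 M.
(x/C₀ = 0.0017% < 5%, so the approximation holds.)
pH = −log[H+] = −log(8.77 × 10^-6) = 5.06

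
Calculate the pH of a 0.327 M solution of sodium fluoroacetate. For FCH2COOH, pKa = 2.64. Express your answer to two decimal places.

pH = 8.08

FCH2COO- is the conjugate base of the weak acid FCH2COOH.
Ka = 10^(−2.64) = 2.29 × 10^-3
Kb = Kw/Ka = 1.0×10^-14 / 2.29 × 10^-3 = 4.37 × 10^-12
Kb = [OH-]²/(0.327 − [OH-]) = 4.37 × 10^-12
Assume [OH-] ≪ 0.327: [OH-] ≈ √(4.37 × 10^-12 × 0.327) = 1.20 × 10^-6 M
Check: 0.00037% ionized — well under 5%, approximation valid.
pOH = −log(1.20 × 10^-6) = 5.92; pH = 14.00 − 5.92 = 8.08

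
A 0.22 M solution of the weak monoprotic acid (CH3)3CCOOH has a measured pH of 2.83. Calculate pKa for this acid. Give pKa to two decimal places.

[H+] = 10^(-2.83) = 1.48 × 10^-3 M
At equilibrium [HA] = 0.22 − 1.48 × 10^-3 = 2.19 × 10^-1 M
Ka = [H+][A-]/[HA] = (1.48 × 10^-3)² / 2.19 × 10^-1 = 1.00 × 10^-5
pKa = -log(1.00 × 10^-5) = 5.00

pKa = 5.00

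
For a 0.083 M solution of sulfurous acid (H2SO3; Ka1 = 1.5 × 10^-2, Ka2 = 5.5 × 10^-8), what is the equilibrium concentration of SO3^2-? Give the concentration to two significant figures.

5.5 × 10^-8 M

First ionization gives [H+] ≈ [HSO3-] = 2.86 × 10^-2 M.
Second step: Ka2 = [H+][SO3^2-]/[HSO3-] ≈ [SO3^2-] (since [H+] ≈ [HSO3-]).
So [SO3^2-] ≈ Ka2.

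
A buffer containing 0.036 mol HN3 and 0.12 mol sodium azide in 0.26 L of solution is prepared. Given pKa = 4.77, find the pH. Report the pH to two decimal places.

Using pH = pKa + log([base]/[acid]) with [base]/[acid] = 0.12/0.036:
pH = 4.77 + (+0.523) = 5.29

pH = 5.29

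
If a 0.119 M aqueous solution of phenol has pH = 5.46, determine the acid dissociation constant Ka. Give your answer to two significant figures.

Ka = 1.0 × 10^-10

[H+] = 10^(-5.46) = 3.47 × 10^-6 M
At equilibrium [HA] = 0.119 − 3.47 × 10^-6 = 1.19 × 10^-1 M
Ka = [H+][A-]/[HA] = (3.47 × 10^-6)² / 1.19 × 10^-1 = 1.0 × 10^-10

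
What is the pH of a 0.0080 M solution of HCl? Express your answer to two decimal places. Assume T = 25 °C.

pH = 2.10

HCl is a strong acid and dissociates completely, so [H+] = 0.0080 M.
pH = -log(0.008) = 2.10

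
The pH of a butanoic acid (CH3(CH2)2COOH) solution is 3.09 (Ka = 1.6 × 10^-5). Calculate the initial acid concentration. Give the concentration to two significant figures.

[H+] = 10^(-3.09) = 8.13 × 10^-4 M = x
Ka = x²/(C₀ − x) ⇒ C₀ = x + x²/Ka
C₀ = 8.13 × 10^-4 + (8.13 × 10^-4)²/(1.6 × 10^-5) = 4.21 × 10^-2 M

C₀ = 4.2 × 10^-2 M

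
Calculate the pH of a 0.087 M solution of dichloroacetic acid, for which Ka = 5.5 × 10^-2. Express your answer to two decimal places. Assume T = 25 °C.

pH = 1.33

Cl2CHCOOH ⇌ Cl2CHCOO- + H+
From the ICE table, Ka = [H+]²/(0.087 − [H+]) = 5.5 × 10^-2.
[H+] is not negligible relative to C₀; solve [H+]² + 0.055·[H+] − 0.00478 = 0.
[H+] = [−0.055 + √(0.055² + 0.0191)]/2 = 4.69 × 10^-2 M
pH = −log(4.69 × 10^-2) = 1.33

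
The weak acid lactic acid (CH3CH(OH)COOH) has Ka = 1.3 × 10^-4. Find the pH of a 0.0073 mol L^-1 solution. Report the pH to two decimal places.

CH3CH(OH)COOH ⇌ CH3CH(OH)COO- + H+
From the ICE table, Ka = x²/(0.0073 − x) = 1.3 × 10^-4.
The 5% rule fails; solving x² + Ka·x − Ka·C₀ = 0 exactly:
x = (−Ka + √(Ka² + 4·Ka·C₀))/2 = 9.11 × 10^-4 M
pH = −log(9.11 × 10^-4) = 3.04

pH = 3.04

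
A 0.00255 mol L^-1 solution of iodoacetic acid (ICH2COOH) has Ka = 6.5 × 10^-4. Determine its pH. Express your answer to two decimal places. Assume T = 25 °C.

pH = 3.00

ICH2COOH ⇌ ICH2COO- + H+
Let x = [H+] at equilibrium. Ka = x²/(0.00255 − x).
The 5% rule fails; solving x² + Ka·x − Ka·C₀ = 0 exactly:
x = [−0.00065 + √(0.00065² + 6.63e-06)]/2 = 1.00 × 10^-3 M
pH = −log(1.00 × 10^-3) = 3.00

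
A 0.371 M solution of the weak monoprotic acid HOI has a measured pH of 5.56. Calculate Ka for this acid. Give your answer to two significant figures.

Ka = 2.0 × 10^-11

[H+] = 10^(-5.56) = 2.75 × 10^-6 M
At equilibrium [HA] = 0.371 − 2.75 × 10^-6 = 3.71 × 10^-1 M
Ka = [H+][A-]/[HA] = (2.75 × 10^-6)² / 3.71 × 10^-1 = 2.0 × 10^-11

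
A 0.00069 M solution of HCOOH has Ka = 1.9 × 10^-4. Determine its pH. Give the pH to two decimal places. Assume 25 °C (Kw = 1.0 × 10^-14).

pH = 3.55

HCOOH ⇌ HCOO- + H+
Let x = [H+] at equilibrium. Ka = x²/(0.00069 − x).
The 5% rule fails; solving x² + Ka·x − Ka·C₀ = 0 exactly:
x = [−0.00019 + √(0.00019² + 5.24e-07)]/2 = 2.79 × 10^-4 M
pH = −log(2.79 × 10^-4) = 3.55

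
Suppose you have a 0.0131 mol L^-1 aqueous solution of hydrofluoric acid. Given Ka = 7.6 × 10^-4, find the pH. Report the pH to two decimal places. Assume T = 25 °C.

pH = 2.55

HF ⇌ F- + H+
Ka = [H+]²/(0.0131 − [H+]) = 7.6 × 10^-4
The 5% rule fails; solving [H+]² + Ka·[H+] − Ka·C₀ = 0 exactly:
[H+] = (−Ka + √(Ka² + 4·Ka·C₀))/2 = 2.80 × 10^-3 M
pH = −log[H+] = −log(2.80 × 10^-3) = 2.55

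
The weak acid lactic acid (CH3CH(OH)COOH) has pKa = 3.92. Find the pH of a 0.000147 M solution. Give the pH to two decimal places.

pH = 4.07

CH3CH(OH)COOH ⇌ CH3CH(OH)COO- + H+
Ka = 10^(−3.92) = 1.20 × 10^-4
Ka = [H+]²/(0.000147 − [H+]) = 1.20 × 10^-4
The 5% rule fails; solving [H+]² + Ka·[H+] − Ka·C₀ = 0 exactly:
[H+] = (−Ka + √(Ka² + 4·Ka·C₀))/2 = 8.57 × 10^-5 M
pH = −log[H+] = −log(8.57 × 10^-5) = 4.07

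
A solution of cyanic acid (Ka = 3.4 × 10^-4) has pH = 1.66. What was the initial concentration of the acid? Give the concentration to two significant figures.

[H+] = 10^(-1.66) = 2.19 × 10^-2 M = x
Ka = x²/(C₀ − x) ⇒ C₀ = x + x²/Ka
C₀ = 2.19 × 10^-2 + (2.19 × 10^-2)²/(3.4 × 10^-4) = 1.43 M

C₀ = 1.4 M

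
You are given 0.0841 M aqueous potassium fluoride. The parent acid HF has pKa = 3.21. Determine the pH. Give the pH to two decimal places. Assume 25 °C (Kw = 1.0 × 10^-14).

pH = 8.07

F- is the conjugate base of the weak acid HF.
Ka = 10^(−3.21) = 6.17 × 10^-4
Kb = Kw/Ka = 1.0×10^-14 / 6.17 × 10^-4 = 1.62 × 10^-11
From the ICE table, Kb = [OH-]²/(0.0841 − [OH-]) = 1.62 × 10^-11.
Assume [OH-] ≪ 0.0841: [OH-] ≈ √(1.62 × 10^-11 × 0.0841) = 1.17 × 10^-6 M
pOH = 5.93, so pH = 14.00 − pOH = 8.07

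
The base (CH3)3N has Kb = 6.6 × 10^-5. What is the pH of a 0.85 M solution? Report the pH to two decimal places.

(CH3)3N + H2O ⇌ (CH3)3NH+ + OH-
Let x = [OH-] at equilibrium. Kb = x²/(0.85 − x).
Neglecting x in the denominator: x = √(6.6 × 10^-5 × 0.85) = 7.49 × 10^-3 M
pOH = −log(7.49 × 10^-3) = 2.13; pH = 14.00 − 2.13 = 11.87

pH = 11.87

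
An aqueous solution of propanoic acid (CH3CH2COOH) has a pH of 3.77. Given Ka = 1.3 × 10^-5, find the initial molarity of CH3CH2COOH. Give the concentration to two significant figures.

C₀ = 2.4 × 10^-3 M

[H+] = 10^(-3.77) = 1.70 × 10^-4 M = x
Ka = x²/(C₀ − x) ⇒ C₀ = x + x²/Ka
C₀ = 1.70 × 10^-4 + (1.70 × 10^-4)²/(1.3 × 10^-5) = 2.39 × 10^-3 M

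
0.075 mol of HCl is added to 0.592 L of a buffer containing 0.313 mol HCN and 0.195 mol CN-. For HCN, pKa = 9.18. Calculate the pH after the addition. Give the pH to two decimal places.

pH = 8.67

Added H+ converts CN- to HCN: HCN → 0.388 mol, CN- → 0.12 mol.
pH = pKa + log(n_CN-/n_HCN) = 9.18 + log(0.12/0.388) = 9.18 + (-0.510)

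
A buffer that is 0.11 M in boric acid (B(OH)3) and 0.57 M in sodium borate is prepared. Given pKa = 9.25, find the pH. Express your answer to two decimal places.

pH = 9.96

Using pH = pKa + log([base]/[acid]) with [base]/[acid] = 0.57/0.11:
pH = 9.25 + (+0.714) = 9.96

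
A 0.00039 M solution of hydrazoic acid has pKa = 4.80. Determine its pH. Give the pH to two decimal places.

HN3 ⇌ N3- + H+
Ka = 10^(−4.80) = 1.58 × 10^-5
Ka = x²/(0.00039 − x) = 1.58 × 10^-5
The 5% rule fails; solving x² + Ka·x − Ka·C₀ = 0 exactly:
x = [−1.58e-05 + √(1.58e-05² + 2.46e-08)]/2 = 7.10 × 10^-5 M
pH = −log[H+] = −log(7.10 × 10^-5) = 4.15

pH = 4.15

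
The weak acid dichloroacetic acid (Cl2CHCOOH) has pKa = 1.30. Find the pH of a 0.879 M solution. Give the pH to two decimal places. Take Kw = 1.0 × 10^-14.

pH = 0.73

Cl2CHCOOH ⇌ Cl2CHCOO- + H+
Ka = 10^(−1.30) = 5.01 × 10^-2
Ka = [H+]²/(0.879 − [H+]) = 5.01 × 10^-2
The 5% rule fails; solving [H+]² + Ka·[H+] − Ka·C₀ = 0 exactly:
[H+] = (−Ka + √(Ka² + 4·Ka·C₀))/2 = 1.86 × 10^-1 M
pH = −log(1.86 × 10^-1) = 0.73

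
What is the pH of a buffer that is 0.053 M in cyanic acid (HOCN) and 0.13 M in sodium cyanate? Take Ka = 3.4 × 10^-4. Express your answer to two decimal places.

pH = 3.86

pKa = −log(3.4 × 10^-4) = 3.469
Using pH = pKa + log([base]/[acid]) with [base]/[acid] = 0.13/0.053:
pH = 3.469 + (+0.390) = 3.86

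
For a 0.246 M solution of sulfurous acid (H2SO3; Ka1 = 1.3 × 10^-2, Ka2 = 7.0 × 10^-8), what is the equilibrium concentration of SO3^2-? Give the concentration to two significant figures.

7.0 × 10^-8 M

First ionization gives [H+] ≈ [HSO3-] = 5.04 × 10^-2 M.
Second step: Ka2 = [H+][SO3^2-]/[HSO3-] ≈ [SO3^2-] (since [H+] ≈ [HSO3-]).
So [SO3^2-] ≈ Ka2.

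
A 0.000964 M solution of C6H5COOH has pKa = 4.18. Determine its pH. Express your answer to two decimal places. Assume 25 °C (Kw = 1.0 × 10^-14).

pH = 3.65

C6H5COOH ⇌ C6H5COO- + H+
Ka = 10^(−4.18) = 6.61 × 10^-5
From the ICE table, Ka = x²/(0.000964 − x) = 6.61 × 10^-5.
The 5% rule fails; solving x² + Ka·x − Ka·C₀ = 0 exactly:
x = [−6.61e-05 + √(6.61e-05² + 2.55e-07)]/2 = 2.22 × 10^-4 M
pH = −log[H+] = −log(2.22 × 10^-4) = 3.65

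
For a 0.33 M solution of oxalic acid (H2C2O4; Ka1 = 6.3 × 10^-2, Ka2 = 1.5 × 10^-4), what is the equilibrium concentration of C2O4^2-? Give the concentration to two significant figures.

1.5 × 10^-4 M

First ionization gives [H+] ≈ [HC2O4-] = 1.16 × 10^-1 M.
Second step: Ka2 = [H+][C2O4^2-]/[HC2O4-] ≈ [C2O4^2-] (since [H+] ≈ [HC2O4-]).
So [C2O4^2-] ≈ Ka2.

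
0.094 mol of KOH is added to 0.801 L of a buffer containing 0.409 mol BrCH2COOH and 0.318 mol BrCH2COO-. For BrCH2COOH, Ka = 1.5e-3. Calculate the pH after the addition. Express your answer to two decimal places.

After neutralization: n(BrCH2COOH) = 0.315 mol, n(BrCH2COO-) = 0.412 mol.
pKa = −log(1.5 × 10^-3) = 2.824
pH = pKa + log([A⁻]/[HA]) = 2.824 + log(0.412/0.315) = 2.824 +0.117

pH = 2.94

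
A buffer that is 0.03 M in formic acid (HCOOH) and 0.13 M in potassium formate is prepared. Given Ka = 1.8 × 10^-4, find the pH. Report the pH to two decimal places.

pKa = −log(1.8 × 10^-4) = 3.745
Henderson–Hasselbalch: pH = pKa + log([HCOO-]/[HCOOH]) = 3.745 + log(0.13/0.03)
pH = 3.745 + (+0.637) = 4.38

pH = 4.38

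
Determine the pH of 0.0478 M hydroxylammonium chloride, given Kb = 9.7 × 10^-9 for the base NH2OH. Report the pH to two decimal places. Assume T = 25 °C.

pH = 3.65

NH3OH+ is the conjugate acid of the weak base NH2OH.
Ka = Kw/Kb = 1.0×10^-14 / 9.7 × 10^-9 = 1.03 × 10^-6
From the ICE table, Ka = [H+]²/(0.0478 − [H+]) = 1.03 × 10^-6.
Neglecting [H+] in the denominator: [H+] = √(1.03 × 10^-6 × 0.0478) = 2.22 × 10^-4 M
([H+]/C₀ = 0.46% < 5%, so the approximation holds.)
pH = −log(2.22 × 10^-4) = 3.65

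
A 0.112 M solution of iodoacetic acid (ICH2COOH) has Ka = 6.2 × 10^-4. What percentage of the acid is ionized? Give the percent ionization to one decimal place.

ICH2COOH ⇌ ICH2COO- + H+; let x = [H+] at equilibrium.
Solve x² + 0.00062x − 6.94e-05 = 0 → x = 8.03 × 10^-3 M
% ionization = x/C₀ × 100% = 8.03 × 10^-3/0.112 × 100% = 7.2%

7.2%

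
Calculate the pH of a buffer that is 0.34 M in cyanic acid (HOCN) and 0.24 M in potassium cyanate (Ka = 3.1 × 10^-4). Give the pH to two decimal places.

pKa = −log(3.1 × 10^-4) = 3.509
Henderson–Hasselbalch: pH = pKa + log([OCN-]/[HOCN]) = 3.509 + log(0.24/0.34)
pH = 3.509 + (-0.151) = 3.36

pH = 3.36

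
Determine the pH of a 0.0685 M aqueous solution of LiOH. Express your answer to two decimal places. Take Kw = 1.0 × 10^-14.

pH = 12.84

LiOH is a strong base; [OH-] = 0.0685 M.
pOH = -log(0.0685) = 1.16
pH = 14.00 - 1.16 = 12.84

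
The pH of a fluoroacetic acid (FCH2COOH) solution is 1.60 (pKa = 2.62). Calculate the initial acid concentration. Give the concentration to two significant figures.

[H+] = 10^(-1.60) = 2.51 × 10^-2 M = x
Ka = 10^(−2.62) = 2.40 × 10^-3
Ka = x²/(C₀ − x) ⇒ C₀ = x + x²/Ka
C₀ = 2.51 × 10^-2 + (2.51 × 10^-2)²/(2.40 × 10^-3) = 2.88 × 10^-1 M

C₀ = 2.9 × 10^-1 M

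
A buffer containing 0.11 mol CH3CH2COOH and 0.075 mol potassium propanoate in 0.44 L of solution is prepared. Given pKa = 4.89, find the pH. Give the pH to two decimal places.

Henderson–Hasselbalch: pH = pKa + log([CH3CH2COO-]/[CH3CH2COOH]) = 4.89 + log(0.075/0.11)
pH = 4.89 + (-0.166) = 4.72

pH = 4.72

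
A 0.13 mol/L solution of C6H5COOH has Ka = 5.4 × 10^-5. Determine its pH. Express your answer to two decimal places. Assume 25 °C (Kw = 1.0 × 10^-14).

pH = 2.58

C6H5COOH ⇌ C6H5COO- + H+
Ka = [H+]²/(0.13 − [H+]) = 5.4 × 10^-5
Neglecting [H+] in the denominator: [H+] = √(5.4 × 10^-5 × 0.13) = 2.65 × 10^-3 M
Check: 2% ionized — well under 5%, approximation valid.
pH = −log[H+] = −log(2.65 × 10^-3) = 2.58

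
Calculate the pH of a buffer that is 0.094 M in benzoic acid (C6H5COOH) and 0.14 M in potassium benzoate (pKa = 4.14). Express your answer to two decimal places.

pH = pKa + log([A⁻]/[HA]) = 4.14 + log(0.14/0.094)
pH = 4.14 + (+0.173) = 4.31

pH = 4.31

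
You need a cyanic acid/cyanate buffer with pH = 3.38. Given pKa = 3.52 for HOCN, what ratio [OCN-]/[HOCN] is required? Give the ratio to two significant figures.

pH = pKa + log(r) ⇒ log(r) = 3.38 − 3.52 = -0.14
r = [OCN-]/[HOCN] = 10^(-0.14) = 0.724

ratio = 0.72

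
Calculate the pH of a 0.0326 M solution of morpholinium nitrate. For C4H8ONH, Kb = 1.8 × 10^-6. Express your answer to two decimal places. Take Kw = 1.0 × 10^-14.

C4H8ONH2+ is the conjugate acid of the weak base C4H8ONH.
Ka = Kw/Kb = 1.0×10^-14 / 1.8 × 10^-6 = 5.56 × 10^-9
From the ICE table, Ka = [H+]²/(0.0326 − [H+]) = 5.56 × 10^-9.
Assume [H+] ≪ 0.0326: [H+] ≈ √(5.56 × 10^-9 × 0.0326) = 1.35 × 10^-5 M
Check: 0.041% ionized — well under 5%, approximation valid.
pH = −log[H+] = −log(1.35 × 10^-5) = 4.87

pH = 4.87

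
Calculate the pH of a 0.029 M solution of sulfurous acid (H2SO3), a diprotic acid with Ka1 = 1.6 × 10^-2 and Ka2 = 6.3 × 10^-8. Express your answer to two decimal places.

pH = 1.82

Since Ka1 ≫ Ka2, the first ionization dominates [H+].
Ka1 = x²/(0.029 − x) = 1.6 × 10^-2
Solving the quadratic: x = (−Ka1 + √(Ka1² + 4·Ka1·C₀))/2 = 1.50 × 10^-2 M
pH = −log(1.50 × 10^-2) = 1.82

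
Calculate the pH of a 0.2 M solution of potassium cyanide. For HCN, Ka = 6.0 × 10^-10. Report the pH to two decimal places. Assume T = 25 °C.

pH = 11.26

CN- is the conjugate base of the weak acid HCN.
Kb = Kw/Ka = 1.0×10^-14 / 6.0 × 10^-10 = 1.67 × 10^-5
Kb = x²/(0.2 − x) = 1.67 × 10^-5
Neglecting x in the denominator: x = √(1.67 × 10^-5 × 0.2) = 1.83 × 10^-3 M
pOH = −log(1.83 × 10^-3) = 2.74; pH = 14.00 − 2.74 = 11.26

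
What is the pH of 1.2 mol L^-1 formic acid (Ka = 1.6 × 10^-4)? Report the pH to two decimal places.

pH = 1.86

HCOOH ⇌ HCOO- + H+
Ka = x²/(1.2 − x) = 1.6 × 10^-4
Neglecting x in the denominator: x = √(1.6 × 10^-4 × 1.2) = 1.39 × 10^-2 M
(x/C₀ = 1.2% < 5%, so the approximation holds.)
pH = −log[H+] = −log(1.39 × 10^-2) = 1.86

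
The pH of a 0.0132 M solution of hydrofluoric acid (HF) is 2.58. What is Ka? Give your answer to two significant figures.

[H+] = 10^(-2.58) = 2.63 × 10^-3 M
At equilibrium [HA] = 0.0132 − 2.63 × 10^-3 = 1.06 × 10^-2 M
Ka = [H+][A-]/[HA] = (2.63 × 10^-3)² / 1.06 × 10^-2 = 6.5 × 10^-4

Ka = 6.5 × 10^-4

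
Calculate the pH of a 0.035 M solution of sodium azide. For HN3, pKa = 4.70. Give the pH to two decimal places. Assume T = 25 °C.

pH = 8.62

N3- is the conjugate base of the weak acid HN3.
Ka = 10^(−4.70) = 2.00 × 10^-5
Kb = Kw/Ka = 1.0×10^-14 / 2.00 × 10^-5 = 5.00 × 10^-10
Kb = [OH-]²/(0.035 − [OH-]) = 5.00 × 10^-10
Since Kb ≪ C₀, [OH-] ≈ √(Kb·C₀) = 4.18 × 10^-6 M.
Check: 0.012% ionized — well under 5%, approximation valid.
pOH = 5.38, so pH = 14.00 − pOH = 8.62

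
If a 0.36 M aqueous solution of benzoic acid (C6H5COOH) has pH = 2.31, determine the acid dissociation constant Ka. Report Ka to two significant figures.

Ka = 6.8 × 10^-5

[H+] = 10^(-2.31) = 4.90 × 10^-3 M
At equilibrium [HA] = 0.36 − 4.90 × 10^-3 = 3.55 × 10^-1 M
Ka = [H+][A-]/[HA] = (4.90 × 10^-3)² / 3.55 × 10^-1 = 6.8 × 10^-5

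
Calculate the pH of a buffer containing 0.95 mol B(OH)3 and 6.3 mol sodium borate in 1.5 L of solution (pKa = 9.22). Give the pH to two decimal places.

Henderson–Hasselbalch: pH = pKa + log([B(OH)4-]/[B(OH)3]) = 9.22 + log(6.3/0.95)
pH = 9.22 + (+0.822) = 10.04

pH = 10.04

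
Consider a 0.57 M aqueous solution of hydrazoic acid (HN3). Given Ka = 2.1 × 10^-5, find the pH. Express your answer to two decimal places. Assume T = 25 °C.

pH = 2.46

HN3 ⇌ N3- + H+
Let x = [H+] at equilibrium. Ka = x²/(0.57 − x).
Since Ka ≪ C₀, x ≈ √(Ka·C₀) = 3.46 × 10^-3 M.
pH = −log[H+] = −log(3.46 × 10^-3) = 2.46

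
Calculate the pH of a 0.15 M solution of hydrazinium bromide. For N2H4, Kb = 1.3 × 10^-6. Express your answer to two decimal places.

N2H5+ is the conjugate acid of the weak base N2H4.
Ka = Kw/Kb = 1.0×10^-14 / 1.3 × 10^-6 = 7.69 × 10^-9
Ka = [H+]²/(0.15 − [H+]) = 7.69 × 10^-9
Neglecting [H+] in the denominator: [H+] = √(7.69 × 10^-9 × 0.15) = 3.40 × 10^-5 M
pH = −log[H+] = −log(3.40 × 10^-5) = 4.47

pH = 4.47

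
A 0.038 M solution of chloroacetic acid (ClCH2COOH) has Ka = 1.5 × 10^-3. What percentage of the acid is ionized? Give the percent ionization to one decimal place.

18.0%

ClCH2COOH ⇌ ClCH2COO- + H+; let x = [H+] at equilibrium.
Ka = x²/(C₀ − x); solving the quadratic gives x = 6.84 × 10^-3 M.
% ionization = x/C₀ × 100% = 6.84 × 10^-3/0.038 × 100% = 18.0%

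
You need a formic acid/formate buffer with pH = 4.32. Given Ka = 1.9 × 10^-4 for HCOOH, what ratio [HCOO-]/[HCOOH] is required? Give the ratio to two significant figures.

pKa = -log(1.9 × 10^-4) = 3.721
pH = pKa + log(r) ⇒ log(r) = 4.32 − 3.721 = +0.599
r = [HCOO-]/[HCOOH] = 10^(+0.599) = 3.97

ratio = 4.0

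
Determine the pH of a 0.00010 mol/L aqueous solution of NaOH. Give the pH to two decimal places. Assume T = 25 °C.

NaOH is a strong base; [OH-] = 0.0001 M.
pOH = -log(0.0001) = 4.00
pH = 14.00 - 4.00 = 10.00

pH = 10.00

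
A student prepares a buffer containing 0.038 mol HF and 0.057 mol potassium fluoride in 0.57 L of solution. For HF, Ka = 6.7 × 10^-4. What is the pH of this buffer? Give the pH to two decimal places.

pKa = −log(6.7 × 10^-4) = 3.174
pH = pKa + log([A⁻]/[HA]) = 3.174 + log(0.057/0.038)
pH = 3.174 + (+0.176) = 3.35

pH = 3.35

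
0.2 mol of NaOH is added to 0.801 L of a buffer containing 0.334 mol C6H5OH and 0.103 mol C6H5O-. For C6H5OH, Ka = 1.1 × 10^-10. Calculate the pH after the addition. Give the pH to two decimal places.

OH- converts C6H5OH to C6H5O-: C6H5OH → 0.134 mol, C6H5O- → 0.303 mol.
pKa = −log(1.1 × 10^-10) = 9.959
Henderson–Hasselbalch with mole ratio 0.303/0.134: pH = 9.959 + (+0.354)

pH = 10.31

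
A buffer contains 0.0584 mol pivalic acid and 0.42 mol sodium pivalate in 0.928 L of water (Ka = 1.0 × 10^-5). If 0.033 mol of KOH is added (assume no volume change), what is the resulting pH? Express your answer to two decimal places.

pH = 6.25

OH- converts (CH3)3CCOOH to (CH3)3CCOO-: (CH3)3CCOOH → 0.0254 mol, (CH3)3CCOO- → 0.453 mol.
pKa = −log(1.0 × 10^-5) = 5.000
Henderson–Hasselbalch with mole ratio 0.453/0.0254: pH = 5.000 + (+1.251)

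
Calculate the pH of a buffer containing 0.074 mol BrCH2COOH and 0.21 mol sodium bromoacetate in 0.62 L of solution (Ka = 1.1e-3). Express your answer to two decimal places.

pH = 3.41

pKa = −log(1.1 × 10^-3) = 2.959
Using pH = pKa + log([base]/[acid]) with [base]/[acid] = 0.21/0.074:
pH = 2.959 + (+0.453) = 3.41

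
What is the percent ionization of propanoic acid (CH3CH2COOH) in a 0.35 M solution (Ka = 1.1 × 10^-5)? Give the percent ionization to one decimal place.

CH3CH2COOH ⇌ CH3CH2COO- + H+; let x = [H+] at equilibrium.
x ≈ √(Ka·C₀) = √(1.1 × 10^-5 × 0.35) = 1.96 × 10^-3 M
% ionization = x/C₀ × 100% = 1.96 × 10^-3/0.35 × 100% = 0.6%

0.6%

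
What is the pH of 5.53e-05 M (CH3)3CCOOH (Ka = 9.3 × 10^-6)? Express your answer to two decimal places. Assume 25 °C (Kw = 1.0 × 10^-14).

pH = 4.73

(CH3)3CCOOH ⇌ (CH3)3CCOO- + H+
Ka = x²/(5.53e-05 − x) = 9.3 × 10^-6
The 5% rule fails; solving x² + Ka·x − Ka·C₀ = 0 exactly:
x = (−Ka + √(Ka² + 4·Ka·C₀))/2 = 1.85 × 10^-5 M
pH = −log(1.85 × 10^-5) = 4.73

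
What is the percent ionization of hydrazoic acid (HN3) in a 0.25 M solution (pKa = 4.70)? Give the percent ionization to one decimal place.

0.9%

HN3 ⇌ N3- + H+; let x = [H+] at equilibrium.
Ka = 10^(−4.70) = 2.00 × 10^-5
x ≈ √(Ka·C₀) = √(2.00 × 10^-5 × 0.25) = 2.24 × 10^-3 M
% ionization = x/C₀ × 100% = 2.24 × 10^-3/0.25 × 100% = 0.9%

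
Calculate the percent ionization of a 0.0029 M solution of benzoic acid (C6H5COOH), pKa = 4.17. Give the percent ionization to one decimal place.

C6H5COOH ⇌ C6H5COO- + H+; let x = [H+] at equilibrium.
Ka = 10^(−4.17) = 6.76 × 10^-5
Ka = x²/(C₀ − x); solving the quadratic gives x = 4.10 × 10^-4 M.
% ionization = x/C₀ × 100% = 4.10 × 10^-4/0.0029 × 100% = 14.1%

14.1%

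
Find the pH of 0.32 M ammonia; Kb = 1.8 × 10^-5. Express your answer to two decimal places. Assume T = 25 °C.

pH = 11.38

NH3 + H2O ⇌ NH4+ + OH-
Kb = [OH-]²/(0.32 − [OH-]) = 1.8 × 10^-5
Since Kb ≪ C₀, [OH-] ≈ √(Kb·C₀) = 2.40 × 10^-3 M.
Check: 0.75% ionized — well under 5%, approximation valid.
pOH = −log(2.40 × 10^-3) = 2.62; pH = 14.00 − 2.62 = 11.38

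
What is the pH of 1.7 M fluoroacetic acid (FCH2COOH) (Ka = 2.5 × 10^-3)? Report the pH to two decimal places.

pH = 1.19

FCH2COOH ⇌ FCH2COO- + H+
Ka = [H+]²/(1.7 − [H+]) = 2.5 × 10^-3
Neglecting [H+] in the denominator: [H+] = √(2.5 × 10^-3 × 1.7) = 6.52 × 10^-2 M
Check: 3.8% ionized — well under 5%, approximation valid.
pH = −log[H+] = −log(6.52 × 10^-2) = 1.19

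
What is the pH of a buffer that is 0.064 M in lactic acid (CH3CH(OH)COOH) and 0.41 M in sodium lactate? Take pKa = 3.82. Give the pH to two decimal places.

pH = 4.63

pH = pKa + log([A⁻]/[HA]) = 3.82 + log(0.41/0.064)
pH = 3.82 + (+0.807) = 4.63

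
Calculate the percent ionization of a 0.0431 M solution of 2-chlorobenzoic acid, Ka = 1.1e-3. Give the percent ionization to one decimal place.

14.8%

ClC6H4COOH ⇌ ClC6H4COO- + H+; let x = [H+] at equilibrium.
Ka = x²/(C₀ − x); solving the quadratic gives x = 6.36 × 10^-3 M.
% ionization = x/C₀ × 100% = 6.36 × 10^-3/0.0431 × 100% = 14.8%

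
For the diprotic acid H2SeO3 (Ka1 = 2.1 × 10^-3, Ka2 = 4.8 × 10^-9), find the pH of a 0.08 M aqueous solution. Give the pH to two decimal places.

Ka1 ≫ Ka2, so treat the first dissociation as the only significant source of H+.
Ka1 = x²/(0.08 − x) = 2.1 × 10^-3
Solving the quadratic: x = (−Ka1 + √(Ka1² + 4·Ka1·C₀))/2 = 1.20 × 10^-2 M
pH = −log(1.20 × 10^-2) = 1.92

pH = 1.92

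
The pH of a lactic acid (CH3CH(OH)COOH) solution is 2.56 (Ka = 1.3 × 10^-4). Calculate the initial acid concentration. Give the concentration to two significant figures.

[H+] = 10^(-2.56) = 2.75 × 10^-3 M = x
Ka = x²/(C₀ − x) ⇒ C₀ = x + x²/Ka
C₀ = 2.75 × 10^-3 + (2.75 × 10^-3)²/(1.3 × 10^-4) = 6.09 × 10^-2 M

C₀ = 6.1 × 10^-2 M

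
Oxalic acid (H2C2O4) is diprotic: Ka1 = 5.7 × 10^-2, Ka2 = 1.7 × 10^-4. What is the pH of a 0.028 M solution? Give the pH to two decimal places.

pH = 1.69

Since Ka1 ≫ Ka2, the first ionization dominates [H+].
Ka1 = x²/(0.028 − x) = 5.7 × 10^-2
Solving the quadratic: x = (−Ka1 + √(Ka1² + 4·Ka1·C₀))/2 = 2.06 × 10^-2 M
pH = −log(2.06 × 10^-2) = 1.69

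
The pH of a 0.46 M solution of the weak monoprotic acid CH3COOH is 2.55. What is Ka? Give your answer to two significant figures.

[H+] = 10^(-2.55) = 2.82 × 10^-3 M
At equilibrium [HA] = 0.46 − 2.82 × 10^-3 = 4.57 × 10^-1 M
Ka = [H+][A-]/[HA] = (2.82 × 10^-3)² / 4.57 × 10^-1 = 1.7 × 10^-5

Ka = 1.7 × 10^-5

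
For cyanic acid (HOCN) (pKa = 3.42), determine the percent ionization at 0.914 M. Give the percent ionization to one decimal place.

HOCN ⇌ OCN- + H+; let x = [H+] at equilibrium.
Ka = 10^(−3.42) = 3.80 × 10^-4
x ≈ √(Ka·C₀) = √(3.80 × 10^-4 × 0.914) = 1.86 × 10^-2 M
Fraction ionized = 1.86 × 10^-2 / 0.914 = 0.0204 → 2.0%

2.0%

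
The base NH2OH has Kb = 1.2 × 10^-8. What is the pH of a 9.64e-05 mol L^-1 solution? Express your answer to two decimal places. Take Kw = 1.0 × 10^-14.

NH2OH + H2O ⇌ NH3OH+ + OH-
Let x = [OH-] at equilibrium. Kb = x²/(9.64e-05 − x).
Neglecting x in the denominator: x = √(1.2 × 10^-8 × 9.64e-05) = 1.08 × 10^-6 M
(x/C₀ = 1.1% < 5%, so the approximation holds.)
pOH = −log(1.08 × 10^-6) = 5.97; pH = 14.00 − 5.97 = 8.03

pH = 8.03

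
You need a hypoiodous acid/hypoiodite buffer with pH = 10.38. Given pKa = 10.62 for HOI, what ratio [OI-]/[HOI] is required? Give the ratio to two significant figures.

ratio = 0.58

pH = pKa + log(r) ⇒ log(r) = 10.38 − 10.62 = -0.24
r = [OI-]/[HOI] = 10^(-0.24) = 0.575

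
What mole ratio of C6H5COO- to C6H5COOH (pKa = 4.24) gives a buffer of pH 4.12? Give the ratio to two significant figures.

pH = pKa + log(r) ⇒ log(r) = 4.12 − 4.24 = -0.12
r = [C6H5COO-]/[C6H5COOH] = 10^(-0.12) = 0.759

ratio = 0.76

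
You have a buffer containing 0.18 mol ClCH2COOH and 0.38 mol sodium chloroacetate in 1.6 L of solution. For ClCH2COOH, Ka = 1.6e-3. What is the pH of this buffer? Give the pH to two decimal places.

pH = 3.12

pKa = −log(1.6 × 10^-3) = 2.796
pH = pKa + log([A⁻]/[HA]) = 2.796 + log(0.38/0.18)
pH = 2.796 + (+0.325) = 3.12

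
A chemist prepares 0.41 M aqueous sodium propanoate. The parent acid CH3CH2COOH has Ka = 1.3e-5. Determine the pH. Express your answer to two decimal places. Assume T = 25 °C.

pH = 9.25

CH3CH2COO- is the conjugate base of the weak acid CH3CH2COOH.
Kb = Kw/Ka = 1.0×10^-14 / 1.3 × 10^-5 = 7.69 × 10^-10
Kb = [OH-]²/(0.41 − [OH-]) = 7.69 × 10^-10
Since Kb ≪ C₀, [OH-] ≈ √(Kb·C₀) = 1.78 × 10^-5 M.
Check: 0.0043% ionized — well under 5%, approximation valid.
pOH = −log(1.78 × 10^-5) = 4.75; pH = 14.00 − 4.75 = 9.25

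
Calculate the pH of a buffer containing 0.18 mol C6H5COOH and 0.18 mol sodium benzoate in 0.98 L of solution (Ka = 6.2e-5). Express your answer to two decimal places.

pH = 4.21

pKa = −log(6.2 × 10^-5) = 4.208
Using pH = pKa + log([base]/[acid]) with [base]/[acid] = 0.18/0.18:
pH = 4.208 + (+0.000) = 4.21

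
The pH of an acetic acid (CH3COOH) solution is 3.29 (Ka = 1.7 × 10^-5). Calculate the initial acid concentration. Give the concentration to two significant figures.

C₀ = 1.6 × 10^-2 M

[H+] = 10^(-3.29) = 5.13 × 10^-4 M = x
Ka = x²/(C₀ − x) ⇒ C₀ = x + x²/Ka
C₀ = 5.13 × 10^-4 + (5.13 × 10^-4)²/(1.7 × 10^-5) = 1.60 × 10^-2 M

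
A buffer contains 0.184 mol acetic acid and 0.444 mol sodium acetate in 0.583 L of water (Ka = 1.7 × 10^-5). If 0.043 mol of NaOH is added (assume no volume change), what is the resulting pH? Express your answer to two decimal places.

pH = 5.31

OH- converts CH3COOH to CH3COO-: CH3COOH → 0.141 mol, CH3COO- → 0.487 mol.
pKa = −log(1.7 × 10^-5) = 4.770
pH = pKa + log(n_CH3COO-/n_CH3COOH) = 4.770 + log(0.487/0.141) = 4.770 + (+0.538)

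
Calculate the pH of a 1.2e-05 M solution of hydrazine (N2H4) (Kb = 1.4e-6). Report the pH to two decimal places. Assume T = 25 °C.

N2H4 + H2O ⇌ N2H5+ + OH-
From the ICE table, Kb = x²/(1.2e-05 − x) = 1.4 × 10^-6.
Here C₀/Kb ≈ 8.57, so the small-x approximation fails. Use the quadratic:
x = [−1.4e-06 + √(1.4e-06² + 6.72e-11)]/2 = 3.46 × 10^-6 M
pOH = −log(3.46 × 10^-6) = 5.46; pH = 14.00 − 5.46 = 8.54

pH = 8.54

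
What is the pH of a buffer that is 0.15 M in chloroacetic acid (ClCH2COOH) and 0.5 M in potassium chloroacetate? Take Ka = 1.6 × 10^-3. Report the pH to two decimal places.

pKa = −log(1.6 × 10^-3) = 2.796
Henderson–Hasselbalch: pH = pKa + log([ClCH2COO-]/[ClCH2COOH]) = 2.796 + log(0.5/0.15)
pH = 2.796 + (+0.523) = 3.32

pH = 3.32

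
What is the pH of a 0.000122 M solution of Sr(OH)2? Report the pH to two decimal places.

pH = 10.39

Sr(OH)2 is a strong base (each formula unit releases 2 OH-); [OH-] = 0.000244 M.
pOH = -log(0.000244) = 3.61
pH = 14.00 - 3.61 = 10.39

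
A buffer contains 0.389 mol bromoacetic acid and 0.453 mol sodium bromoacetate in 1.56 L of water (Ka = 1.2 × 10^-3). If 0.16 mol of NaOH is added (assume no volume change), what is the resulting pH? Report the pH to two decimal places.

OH- converts BrCH2COOH to BrCH2COO-: BrCH2COOH → 0.229 mol, BrCH2COO- → 0.613 mol.
pKa = −log(1.2 × 10^-3) = 2.921
pH = pKa + log([A⁻]/[HA]) = 2.921 + log(0.613/0.229) = 2.921 +0.428

pH = 3.35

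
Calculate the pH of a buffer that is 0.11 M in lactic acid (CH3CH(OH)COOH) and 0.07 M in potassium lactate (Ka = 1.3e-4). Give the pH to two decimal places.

pH = 3.69

pKa = −log(1.3 × 10^-4) = 3.886
Using pH = pKa + log([base]/[acid]) with [base]/[acid] = 0.07/0.11:
pH = 3.886 + (-0.196) = 3.69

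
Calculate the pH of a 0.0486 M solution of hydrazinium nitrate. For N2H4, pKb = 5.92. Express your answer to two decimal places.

N2H5+ is the conjugate acid of the weak base N2H4.
Kb = 10^(−5.92) = 1.20 × 10^-6
Ka = Kw/Kb = 1.0×10^-14 / 1.20 × 10^-6 = 8.33 × 10^-9
Ka = x²/(0.0486 − x) = 8.33 × 10^-9
Neglecting x in the denominator: x = √(8.33 × 10^-9 × 0.0486) = 2.01 × 10^-5 M
(x/C₀ = 0.041% < 5%, so the approximation holds.)
pH = −log[H+] = −log(2.01 × 10^-5) = 4.70

pH = 4.70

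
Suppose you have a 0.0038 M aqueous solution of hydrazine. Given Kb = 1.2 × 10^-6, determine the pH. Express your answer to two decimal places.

N2H4 + H2O ⇌ N2H5+ + OH-
Let x = [OH-] at equilibrium. Kb = x²/(0.0038 − x).
Assume x ≪ 0.0038: x ≈ √(1.2 × 10^-6 × 0.0038) = 6.75 × 10^-5 M
(x/C₀ = 1.8% < 5%, so the approximation holds.)
pOH = −log(6.75 × 10^-5) = 4.17; pH = 14.00 − 4.17 = 9.83

pH = 9.83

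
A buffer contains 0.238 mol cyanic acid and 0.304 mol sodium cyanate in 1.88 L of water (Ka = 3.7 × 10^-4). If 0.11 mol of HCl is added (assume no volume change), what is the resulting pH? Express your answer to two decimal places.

Added H+ converts OCN- to HOCN: HOCN → 0.348 mol, OCN- → 0.194 mol.
pKa = −log(3.7 × 10^-4) = 3.432
pH = pKa + log([A⁻]/[HA]) = 3.432 + log(0.194/0.348) = 3.432 -0.254

pH = 3.18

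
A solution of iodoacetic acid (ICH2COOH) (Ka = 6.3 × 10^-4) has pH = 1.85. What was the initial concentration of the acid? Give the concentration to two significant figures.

[H+] = 10^(-1.85) = 1.41 × 10^-2 M = x
Ka = x²/(C₀ − x) ⇒ C₀ = x + x²/Ka
C₀ = 1.41 × 10^-2 + (1.41 × 10^-2)²/(6.3 × 10^-4) = 3.30 × 10^-1 M

C₀ = 3.3 × 10^-1 M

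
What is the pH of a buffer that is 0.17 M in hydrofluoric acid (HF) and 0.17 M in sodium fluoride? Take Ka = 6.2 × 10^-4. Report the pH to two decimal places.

pH = 3.21

pKa = −log(6.2 × 10^-4) = 3.208
Henderson–Hasselbalch: pH = pKa + log([F-]/[HF]) = 3.208 + log(0.17/0.17)
pH = 3.208 + (+0.000) = 3.21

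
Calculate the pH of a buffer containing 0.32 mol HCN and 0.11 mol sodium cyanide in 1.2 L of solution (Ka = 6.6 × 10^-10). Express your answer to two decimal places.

pKa = −log(6.6 × 10^-10) = 9.180
Henderson–Hasselbalch: pH = pKa + log([CN-]/[HCN]) = 9.180 + log(0.11/0.32)
pH = 9.180 + (-0.464) = 8.72

pH = 8.72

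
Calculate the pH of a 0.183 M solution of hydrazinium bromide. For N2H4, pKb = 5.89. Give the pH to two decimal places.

pH = 4.42

N2H5+ is the conjugate acid of the weak base N2H4.
Kb = 10^(−5.89) = 1.29 × 10^-6
Ka = Kw/Kb = 1.0×10^-14 / 1.29 × 10^-6 = 7.75 × 10^-9
Ka = [H+]²/(0.183 − [H+]) = 7.75 × 10^-9
Since Ka ≪ C₀, [H+] ≈ √(Ka·C₀) = 3.77 × 10^-5 M.
pH = −log(3.77 × 10^-5) = 4.42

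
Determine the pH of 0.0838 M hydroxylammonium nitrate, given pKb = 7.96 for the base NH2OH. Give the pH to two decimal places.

NH3OH+ is the conjugate acid of the weak base NH2OH.
Kb = 10^(−7.96) = 1.10 × 10^-8
Ka = Kw/Kb = 1.0×10^-14 / 1.10 × 10^-8 = 9.09 × 10^-7
Let x = [H+] at equilibrium. Ka = x²/(0.0838 − x).
Since Ka ≪ C₀, x ≈ √(Ka·C₀) = 2.76 × 10^-4 M.
pH = −log[H+] = −log(2.76 × 10^-4) = 3.56

pH = 3.56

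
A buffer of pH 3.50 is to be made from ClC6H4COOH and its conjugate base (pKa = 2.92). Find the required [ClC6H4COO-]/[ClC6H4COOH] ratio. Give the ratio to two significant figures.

ratio = 3.8

pH = pKa + log(r) ⇒ log(r) = 3.50 − 2.92 = +0.58
r = [ClC6H4COO-]/[ClC6H4COOH] = 10^(+0.58) = 3.8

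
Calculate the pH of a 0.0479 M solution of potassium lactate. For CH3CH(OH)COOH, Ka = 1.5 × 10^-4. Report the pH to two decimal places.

pH = 8.25

CH3CH(OH)COO- is the conjugate base of the weak acid CH3CH(OH)COOH.
Kb = Kw/Ka = 1.0×10^-14 / 1.5 × 10^-4 = 6.67 × 10^-11
Kb = x²/(0.0479 − x) = 6.67 × 10^-11
Since Kb ≪ C₀, x ≈ √(Kb·C₀) = 1.79 × 10^-6 M.
(x/C₀ = 0.0037% < 5%, so the approximation holds.)
pOH = −log(1.79 × 10^-6) = 5.75; pH = 14.00 − 5.75 = 8.25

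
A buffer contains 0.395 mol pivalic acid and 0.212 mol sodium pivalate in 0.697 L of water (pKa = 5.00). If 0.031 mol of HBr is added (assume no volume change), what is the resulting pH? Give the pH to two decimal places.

pH = 4.63

Added H+ converts (CH3)3CCOO- to (CH3)3CCOOH: (CH3)3CCOOH → 0.426 mol, (CH3)3CCOO- → 0.181 mol.
Henderson–Hasselbalch with mole ratio 0.181/0.426: pH = 5.00 + (-0.372)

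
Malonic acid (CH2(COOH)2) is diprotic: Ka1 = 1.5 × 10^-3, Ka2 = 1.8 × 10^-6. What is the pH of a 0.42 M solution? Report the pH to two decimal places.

Ka1 ≫ Ka2, so treat the first dissociation as the only significant source of H+.
Ka1 = x²/(0.42 − x) = 1.5 × 10^-3
Solving the quadratic: x = (−Ka1 + √(Ka1² + 4·Ka1·C₀))/2 = 2.44 × 10^-2 M
pH = −log(2.44 × 10^-2) = 1.61

pH = 1.61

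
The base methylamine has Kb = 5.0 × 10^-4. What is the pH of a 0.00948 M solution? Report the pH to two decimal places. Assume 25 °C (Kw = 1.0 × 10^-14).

pH = 11.29

CH3NH2 + H2O ⇌ CH3NH3+ + OH-
Kb = [OH-]²/(0.00948 − [OH-]) = 5.0 × 10^-4
The 5% rule fails; solving [OH-]² + Kb·[OH-] − Kb·C₀ = 0 exactly:
[OH-] = [−0.0005 + √(0.0005² + 1.9e-05)]/2 = 1.94 × 10^-3 M
pOH = 2.71, so pH = 14.00 − pOH = 11.29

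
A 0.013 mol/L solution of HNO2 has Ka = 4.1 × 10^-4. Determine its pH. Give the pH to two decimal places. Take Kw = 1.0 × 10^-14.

pH = 2.68

HNO2 ⇌ NO2- + H+
Ka = [H+]²/(0.013 − [H+]) = 4.1 × 10^-4
The 5% rule fails; solving [H+]² + Ka·[H+] − Ka·C₀ = 0 exactly:
[H+] = [−0.00041 + √(0.00041² + 2.13e-05)]/2 = 2.11 × 10^-3 M
pH = −log(2.11 × 10^-3) = 2.68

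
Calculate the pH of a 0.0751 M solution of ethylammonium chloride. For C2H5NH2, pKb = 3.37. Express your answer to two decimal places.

C2H5NH3+ is the conjugate acid of the weak base C2H5NH2.
Kb = 10^(−3.37) = 4.27 × 10^-4
Ka = Kw/Kb = 1.0×10^-14 / 4.27 × 10^-4 = 2.34 × 10^-11
From the ICE table, Ka = x²/(0.0751 − x) = 2.34 × 10^-11.
Since Ka ≪ C₀, x ≈ √(Ka·C₀) = 1.33 × 10^-6 M.
Check: 0.0018% ionized — well under 5%, approximation valid.
pH = −log(1.33 × 10^-6) = 5.88

pH = 5.88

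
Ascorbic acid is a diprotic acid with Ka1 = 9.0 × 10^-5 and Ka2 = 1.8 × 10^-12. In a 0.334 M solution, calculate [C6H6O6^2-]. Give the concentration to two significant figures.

First ionization gives [H+] ≈ [HC6H6O6-] = 5.48 × 10^-3 M.
Second step: Ka2 = [H+][C6H6O6^2-]/[HC6H6O6-] ≈ [C6H6O6^2-] (since [H+] ≈ [HC6H6O6-]).
So [C6H6O6^2-] ≈ Ka2.

1.8 × 10^-12 M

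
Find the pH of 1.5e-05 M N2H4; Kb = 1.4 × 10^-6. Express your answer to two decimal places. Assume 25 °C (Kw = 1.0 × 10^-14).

pH = 8.60

N2H4 + H2O ⇌ N2H5+ + OH-
From the ICE table, Kb = x²/(1.5e-05 − x) = 1.4 × 10^-6.
x is not negligible relative to C₀; solve x² + 1.4e-06·x − 2.1e-11 = 0.
x = [−1.4e-06 + √(1.4e-06² + 8.4e-11)]/2 = 3.94 × 10^-6 M
pOH = 5.40, so pH = 14.00 − pOH = 8.60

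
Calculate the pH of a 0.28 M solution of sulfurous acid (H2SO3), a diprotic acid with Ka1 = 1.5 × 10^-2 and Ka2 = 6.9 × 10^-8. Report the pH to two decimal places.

pH = 1.24

Since Ka1 ≫ Ka2, the first ionization dominates [H+].
Ka1 = x²/(0.28 − x) = 1.5 × 10^-2
Solving the quadratic: x = (−Ka1 + √(Ka1² + 4·Ka1·C₀))/2 = 5.77 × 10^-2 M
pH = −log(5.77 × 10^-2) = 1.24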